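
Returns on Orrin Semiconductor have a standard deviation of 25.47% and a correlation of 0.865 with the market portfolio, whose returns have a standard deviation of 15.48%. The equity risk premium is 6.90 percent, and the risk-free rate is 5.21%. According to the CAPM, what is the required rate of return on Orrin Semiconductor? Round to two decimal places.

15.03%

β = ρ × σ_i / σ_m = 0.865 × 25.47% / 15.48% = 1.4232
E(R) = 5.21% + 1.4232 × 6.90% = 15.03%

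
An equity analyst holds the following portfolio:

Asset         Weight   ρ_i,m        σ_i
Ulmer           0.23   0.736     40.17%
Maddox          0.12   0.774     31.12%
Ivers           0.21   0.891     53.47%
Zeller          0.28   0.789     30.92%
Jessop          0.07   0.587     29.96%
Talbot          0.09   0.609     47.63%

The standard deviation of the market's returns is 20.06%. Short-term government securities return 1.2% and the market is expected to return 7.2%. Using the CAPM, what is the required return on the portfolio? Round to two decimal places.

10.28%

β_Ulmer = 0.736 × 40.17% / 20.06% = 1.4738
β_Maddox = 0.774 × 31.12% / 20.06% = 1.2007
β_Ivers = 0.891 × 53.47% / 20.06% = 2.3750
β_Zeller = 0.789 × 30.92% / 20.06% = 1.2161
β_Jessop = 0.587 × 29.96% / 20.06% = 0.8767
β_Talbot = 0.609 × 47.63% / 20.06% = 1.4460
β_P = Σ w_i β_i = 0.23×1.4738 + 0.12×1.2007 + 0.21×2.3750 + 0.28×1.2161 + 0.07×0.8767 + 0.09×1.4460 = 1.5138
MRP = 7.2% − 1.2% = 6.00%
E(R_P) = R_f + β_P × MRP = 1.2% + 1.5138 × 6.0% = 10.28%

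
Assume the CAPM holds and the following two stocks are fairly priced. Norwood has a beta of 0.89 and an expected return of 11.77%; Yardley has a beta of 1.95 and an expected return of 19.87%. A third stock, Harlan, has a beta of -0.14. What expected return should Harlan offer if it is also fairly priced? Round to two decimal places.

MRP (SML slope) = (19.87% − 11.77%) / (1.95 − 0.89) = 8.10% / 1.06 = 7.6415%
R_f (intercept) = 11.77% − 0.89 × 7.6415% = 4.9691%
E(R_Harlan) = R_f + β × MRP = 4.9691% + -0.14 × 7.6415% = 3.90%

3.90%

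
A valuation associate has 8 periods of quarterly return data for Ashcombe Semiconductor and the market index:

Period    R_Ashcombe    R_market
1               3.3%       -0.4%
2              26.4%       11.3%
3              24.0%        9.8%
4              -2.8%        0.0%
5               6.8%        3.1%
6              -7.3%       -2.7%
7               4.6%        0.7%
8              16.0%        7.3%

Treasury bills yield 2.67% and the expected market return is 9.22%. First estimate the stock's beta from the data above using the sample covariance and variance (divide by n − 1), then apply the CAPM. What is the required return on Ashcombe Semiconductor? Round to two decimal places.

Mean R_i = (3.3 + 26.4 + 24.0 − 2.8 + 6.8 − 7.3 + 4.6 + 16.0) / 8 = 8.8750%
Mean R_m = (-0.4 + 11.3 + 9.8 + 0.0 + 3.1 − 2.7 + 0.7 + 7.3) / 8 = 3.6375%
Σ(R_i − R̄_i)(R_m − R̄_m) = 434.7475  ⇒  Cov = 434.7475 / 7 = 62.1068
Σ(R_m − R̄_m)² = 188.7188  ⇒  Var(R_m) = 188.7188 / 7 = 26.9598
β = Cov / Var(R_m) = 62.1068 / 26.9598 = 2.3037
MRP = 9.22% − 2.67% = 6.55%
E(R) = R_f + β × MRP = 2.67% + 2.3037 × 6.55% = 17.76%

17.76%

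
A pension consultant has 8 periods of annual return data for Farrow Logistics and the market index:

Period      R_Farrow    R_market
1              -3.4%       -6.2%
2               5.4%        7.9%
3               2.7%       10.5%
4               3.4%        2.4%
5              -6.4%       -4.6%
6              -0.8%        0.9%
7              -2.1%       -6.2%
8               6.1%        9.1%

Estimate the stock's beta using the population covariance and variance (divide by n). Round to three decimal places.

0.562

Mean R_i = (-3.4 + 5.4 + 2.7 + 3.4 − 6.4 − 0.8 − 2.1 + 6.1) / 8 = 0.6125%
Mean R_m = (-6.2 + 7.9 + 10.5 + 2.4 − 4.6 + 0.9 − 6.2 + 9.1) / 8 = 1.7250%
Σ(R_i − R̄_i)(R_m − R̄_m) = 189.0475  ⇒  Cov = 189.0475 / 8 = 23.6309
Σ(R_m − R̄_m)² = 336.2750  ⇒  Var(R_m) = 336.2750 / 8 = 42.0344
β = Cov / Var(R_m) = 23.6309 / 42.0344 = 0.5622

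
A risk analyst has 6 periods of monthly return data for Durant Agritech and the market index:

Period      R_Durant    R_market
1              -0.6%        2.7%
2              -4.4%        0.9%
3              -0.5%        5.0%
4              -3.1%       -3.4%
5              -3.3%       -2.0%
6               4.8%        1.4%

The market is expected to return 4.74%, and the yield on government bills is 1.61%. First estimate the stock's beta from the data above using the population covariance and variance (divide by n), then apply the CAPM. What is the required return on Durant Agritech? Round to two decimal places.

Mean R_i = (-0.6 − 4.4 − 0.5 − 3.1 − 3.3 + 4.8) / 6 = -1.1833%
Mean R_m = (2.7 + 0.9 + 5.0 − 3.4 − 2.0 + 1.4) / 6 = 0.7667%
Σ(R_i − R̄_i)(R_m − R̄_m) = 21.2233  ⇒  Cov = 21.2233 / 6 = 3.5372
Σ(R_m − R̄_m)² = 47.0933  ⇒  Var(R_m) = 47.0933 / 6 = 7.8489
β = Cov / Var(R_m) = 3.5372 / 7.8489 = 0.4507
MRP = 4.74% − 1.61% = 3.13%
E(R) = R_f + β × MRP = 1.61% + 0.4507 × 3.13% = 3.02%

3.02%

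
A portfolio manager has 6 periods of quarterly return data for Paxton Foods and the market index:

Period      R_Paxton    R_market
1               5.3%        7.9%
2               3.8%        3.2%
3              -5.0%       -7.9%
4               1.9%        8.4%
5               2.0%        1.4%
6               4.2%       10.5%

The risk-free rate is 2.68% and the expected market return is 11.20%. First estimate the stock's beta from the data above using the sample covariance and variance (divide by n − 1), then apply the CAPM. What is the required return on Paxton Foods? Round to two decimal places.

Mean R_i = (5.3 + 3.8 − 5.0 + 1.9 + 2.0 + 4.2) / 6 = 2.0333%
Mean R_m = (7.9 + 3.2 − 7.9 + 8.4 + 1.4 + 10.5) / 6 = 3.9167%
Σ(R_i − R̄_i)(R_m − R̄_m) = 108.6067  ⇒  Cov = 108.6067 / 5 = 21.7213
Σ(R_m − R̄_m)² = 225.7883  ⇒  Var(R_m) = 225.7883 / 5 = 45.1577
β = Cov / Var(R_m) = 21.7213 / 45.1577 = 0.4810
MRP = 11.20% − 2.68% = 8.52%
E(R) = R_f + β × MRP = 2.68% + 0.4810 × 8.52% = 6.78%

6.78%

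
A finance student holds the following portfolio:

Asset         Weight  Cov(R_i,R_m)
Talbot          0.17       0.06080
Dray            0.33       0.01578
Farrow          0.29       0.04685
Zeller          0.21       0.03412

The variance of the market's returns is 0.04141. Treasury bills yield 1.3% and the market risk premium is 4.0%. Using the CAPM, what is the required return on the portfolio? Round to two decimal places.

β_Talbot = 0.06080 / 0.04141 = 1.4682
β_Dray = 0.01578 / 0.04141 = 0.3811
β_Farrow = 0.04685 / 0.04141 = 1.1314
β_Zeller = 0.03412 / 0.04141 = 0.8240
β_P = Σ w_i β_i = 0.17×1.4682 + 0.33×0.3811 + 0.29×1.1314 + 0.21×0.8240 = 0.8765
E(R_P) = R_f + β_P × MRP = 1.3% + 0.8765 × 4.0% = 4.81%

4.81%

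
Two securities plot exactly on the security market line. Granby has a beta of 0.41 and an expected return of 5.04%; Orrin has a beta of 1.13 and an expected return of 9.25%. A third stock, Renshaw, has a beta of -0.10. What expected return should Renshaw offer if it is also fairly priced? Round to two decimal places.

2.06%

MRP (SML slope) = (9.25% − 5.04%) / (1.13 − 0.41) = 4.21% / 0.72 = 5.8472%
R_f (intercept) = 5.04% − 0.41 × 5.8472% = 2.6426%
E(R_Renshaw) = R_f + β × MRP = 2.6426% + -0.10 × 5.8472% = 2.06%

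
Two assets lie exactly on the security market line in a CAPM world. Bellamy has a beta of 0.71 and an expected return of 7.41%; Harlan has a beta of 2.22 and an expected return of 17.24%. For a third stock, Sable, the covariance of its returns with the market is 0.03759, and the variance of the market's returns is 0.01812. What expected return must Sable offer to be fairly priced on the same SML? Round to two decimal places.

16.29%

MRP = (17.24% − 7.41%) / (2.22 − 0.71) = 6.5099%
R_f = 7.41% − 0.71 × 6.5099% = 2.7880%
β_Sable = Cov / Var(R_m) = 0.03759 / 0.01812 = 2.0745
E(R_Sable) = R_f + β × MRP = 2.7880% + 2.0745 × 6.5099% = 16.29%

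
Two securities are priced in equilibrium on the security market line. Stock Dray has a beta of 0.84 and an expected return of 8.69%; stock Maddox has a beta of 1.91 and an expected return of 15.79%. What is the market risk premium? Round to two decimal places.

6.64%

Both satisfy E(R) = R_f + β·MRP, so the slope of the SML is
MRP = (15.79% − 8.69%) / (1.91 − 0.84) = 7.10% / 1.07 = 6.6355%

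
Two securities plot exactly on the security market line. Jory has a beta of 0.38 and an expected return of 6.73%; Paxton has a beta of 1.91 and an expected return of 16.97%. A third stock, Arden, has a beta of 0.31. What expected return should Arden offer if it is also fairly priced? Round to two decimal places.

MRP (SML slope) = (16.97% − 6.73%) / (1.91 − 0.38) = 10.24% / 1.53 = 6.6928%
R_f (intercept) = 6.73% − 0.38 × 6.6928% = 4.1867%
E(R_Arden) = R_f + β × MRP = 4.1867% + 0.31 × 6.6928% = 6.26%

6.26%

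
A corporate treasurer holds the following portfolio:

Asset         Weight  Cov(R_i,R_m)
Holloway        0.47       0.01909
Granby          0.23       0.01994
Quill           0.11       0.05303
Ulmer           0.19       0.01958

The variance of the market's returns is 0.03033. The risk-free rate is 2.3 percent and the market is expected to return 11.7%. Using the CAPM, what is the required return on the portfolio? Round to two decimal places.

9.46%

β_Holloway = 0.01909 / 0.03033 = 0.6294
β_Granby = 0.01994 / 0.03033 = 0.6574
β_Quill = 0.05303 / 0.03033 = 1.7484
β_Ulmer = 0.01958 / 0.03033 = 0.6456
β_P = Σ w_i β_i = 0.47×0.6294 + 0.23×0.6574 + 0.11×1.7484 + 0.19×0.6456 = 0.7620
MRP = 11.7% − 2.3% = 9.40%
E(R_P) = R_f + β_P × MRP = 2.3% + 0.7620 × 9.4% = 9.46%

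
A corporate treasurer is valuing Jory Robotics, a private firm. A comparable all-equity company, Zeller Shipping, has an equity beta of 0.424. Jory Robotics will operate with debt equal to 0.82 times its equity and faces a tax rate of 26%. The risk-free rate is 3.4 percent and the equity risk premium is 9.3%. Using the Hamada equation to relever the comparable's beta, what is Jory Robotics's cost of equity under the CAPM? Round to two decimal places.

9.74%

β_L = β_U × [1 + (1 − t)(D/E)] = 0.424 × [1 + (1 − 0.26) × 0.82]
    = 0.424 × [1 + 0.74 × 0.82] = 0.424 × 1.6068 = 0.6813
E(R) = R_f + β_L × MRP = 3.4% + 0.6813 × 9.3% = 9.74%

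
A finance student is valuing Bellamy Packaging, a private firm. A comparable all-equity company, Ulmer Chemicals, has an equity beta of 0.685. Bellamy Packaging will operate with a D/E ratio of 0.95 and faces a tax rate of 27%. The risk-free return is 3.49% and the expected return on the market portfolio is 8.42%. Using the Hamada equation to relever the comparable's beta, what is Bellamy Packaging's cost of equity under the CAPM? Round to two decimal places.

9.21%

β_L = β_U × [1 + (1 − t)(D/E)] = 0.685 × [1 + (1 − 0.27) × 0.95]
    = 0.685 × [1 + 0.73 × 0.95] = 0.685 × 1.6935 = 1.1600
MRP = 8.42% − 3.49% = 4.93%
E(R) = R_f + β_L × MRP = 3.49% + 1.1600 × 4.93% = 9.21%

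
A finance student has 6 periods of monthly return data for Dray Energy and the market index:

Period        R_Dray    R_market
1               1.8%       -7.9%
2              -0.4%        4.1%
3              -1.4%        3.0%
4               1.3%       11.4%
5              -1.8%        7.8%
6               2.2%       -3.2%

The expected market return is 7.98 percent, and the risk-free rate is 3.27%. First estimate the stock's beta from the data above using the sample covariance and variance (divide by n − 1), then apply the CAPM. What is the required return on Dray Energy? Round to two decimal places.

Mean R_i = (1.8 − 0.4 − 1.4 + 1.3 − 1.8 + 2.2) / 6 = 0.2833%
Mean R_m = (-7.9 + 4.1 + 3.0 + 11.4 + 7.8 − 3.2) / 6 = 2.5333%
Σ(R_i − R̄_i)(R_m − R̄_m) = -30.6267  ⇒  Cov = -30.6267 / 5 = -6.1253
Σ(R_m − R̄_m)² = 250.7533  ⇒  Var(R_m) = 250.7533 / 5 = 50.1507
β = Cov / Var(R_m) = -6.1253 / 50.1507 = -0.1221
MRP = 7.98% − 3.27% = 4.71%
E(R) = R_f + β × MRP = 3.27% + -0.1221 × 4.71% = 2.69%

2.69%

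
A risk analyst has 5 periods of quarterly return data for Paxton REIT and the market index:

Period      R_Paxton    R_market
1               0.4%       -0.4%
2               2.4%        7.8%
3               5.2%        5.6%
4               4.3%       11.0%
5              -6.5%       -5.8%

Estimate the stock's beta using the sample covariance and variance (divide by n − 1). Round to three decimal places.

Mean R_i = (0.4 + 2.4 + 5.2 + 4.3 − 6.5) / 5 = 1.1600%
Mean R_m = (-0.4 + 7.8 + 5.6 + 11.0 − 5.8) / 5 = 3.6400%
Σ(R_i − R̄_i)(R_m − R̄_m) = 111.5680  ⇒  Cov = 111.5680 / 4 = 27.8920
Σ(R_m − R̄_m)² = 180.7520  ⇒  Var(R_m) = 180.7520 / 4 = 45.1880
β = Cov / Var(R_m) = 27.8920 / 45.1880 = 0.6172

0.617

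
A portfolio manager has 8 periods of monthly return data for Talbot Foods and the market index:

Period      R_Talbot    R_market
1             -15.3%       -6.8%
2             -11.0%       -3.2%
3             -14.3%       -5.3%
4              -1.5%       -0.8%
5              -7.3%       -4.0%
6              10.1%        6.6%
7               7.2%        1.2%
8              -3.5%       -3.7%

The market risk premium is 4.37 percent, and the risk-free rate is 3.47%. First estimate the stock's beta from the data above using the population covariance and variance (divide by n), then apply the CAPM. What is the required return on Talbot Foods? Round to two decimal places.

12.44%

Mean R_i = (-15.3 − 11.0 − 14.3 − 1.5 − 7.3 + 10.1 + 7.2 − 3.5) / 8 = -4.4500%
Mean R_m = (-6.8 − 3.2 − 5.3 − 0.8 − 4.0 + 6.6 + 1.2 − 3.7) / 8 = -2.0000%
Σ(R_i − R̄_i)(R_m − R̄_m) = 262.4800  ⇒  Cov = 262.4800 / 8 = 32.8100
Σ(R_m − R̄_m)² = 127.9000  ⇒  Var(R_m) = 127.9000 / 8 = 15.9875
β = Cov / Var(R_m) = 32.8100 / 15.9875 = 2.0522
E(R) = R_f + β × MRP = 3.47% + 2.0522 × 4.37% = 12.44%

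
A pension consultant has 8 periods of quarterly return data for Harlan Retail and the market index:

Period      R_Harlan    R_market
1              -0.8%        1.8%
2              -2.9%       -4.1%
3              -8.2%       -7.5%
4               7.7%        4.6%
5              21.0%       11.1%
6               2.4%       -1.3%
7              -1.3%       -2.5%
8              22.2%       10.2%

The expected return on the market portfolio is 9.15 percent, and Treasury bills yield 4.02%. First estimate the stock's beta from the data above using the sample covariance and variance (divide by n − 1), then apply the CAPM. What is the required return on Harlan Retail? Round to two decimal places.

12.28%

Mean R_i = (-0.8 − 2.9 − 8.2 + 7.7 + 21.0 + 2.4 − 1.3 + 22.2) / 8 = 5.0125%
Mean R_m = (1.8 − 4.1 − 7.5 + 4.6 + 11.1 − 1.3 − 2.5 + 10.2) / 8 = 1.5375%
Σ(R_i − R̄_i)(R_m − R̄_m) = 505.3863  ⇒  Cov = 505.3863 / 7 = 72.1980
Σ(R_m − R̄_m)² = 313.7388  ⇒  Var(R_m) = 313.7388 / 7 = 44.8198
β = Cov / Var(R_m) = 72.1980 / 44.8198 = 1.6109
MRP = 9.15% − 4.02% = 5.13%
E(R) = R_f + β × MRP = 4.02% + 1.6109 × 5.13% = 12.28%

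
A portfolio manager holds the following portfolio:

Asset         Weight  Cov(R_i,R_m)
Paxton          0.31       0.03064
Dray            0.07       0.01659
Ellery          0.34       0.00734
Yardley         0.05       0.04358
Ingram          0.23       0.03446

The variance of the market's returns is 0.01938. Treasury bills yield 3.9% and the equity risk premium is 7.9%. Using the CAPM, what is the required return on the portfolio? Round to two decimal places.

13.38%

β_Paxton = 0.03064 / 0.01938 = 1.5810
β_Dray = 0.01659 / 0.01938 = 0.8560
β_Ellery = 0.00734 / 0.01938 = 0.3787
β_Yardley = 0.04358 / 0.01938 = 2.2487
β_Ingram = 0.03446 / 0.01938 = 1.7781
β_P = Σ w_i β_i = 0.31×1.5810 + 0.07×0.8560 + 0.34×0.3787 + 0.05×2.2487 + 0.23×1.7781 = 1.2002
E(R_P) = R_f + β_P × MRP = 3.9% + 1.2002 × 7.9% = 13.38%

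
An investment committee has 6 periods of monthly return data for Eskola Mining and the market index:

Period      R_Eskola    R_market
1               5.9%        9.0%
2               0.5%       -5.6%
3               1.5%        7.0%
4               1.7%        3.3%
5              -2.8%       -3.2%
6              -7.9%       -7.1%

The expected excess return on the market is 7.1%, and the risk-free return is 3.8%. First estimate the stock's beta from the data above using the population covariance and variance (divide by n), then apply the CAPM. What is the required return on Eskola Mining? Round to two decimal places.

7.86%

Mean R_i = (5.9 + 0.5 + 1.5 + 1.7 − 2.8 − 7.9) / 6 = -0.1833%
Mean R_m = (9.0 − 5.6 + 7.0 + 3.3 − 3.2 − 7.1) / 6 = 0.5667%
Σ(R_i − R̄_i)(R_m − R̄_m) = 132.0833  ⇒  Cov = 132.0833 / 6 = 22.0139
Σ(R_m − R̄_m)² = 230.9733  ⇒  Var(R_m) = 230.9733 / 6 = 38.4956
β = Cov / Var(R_m) = 22.0139 / 38.4956 = 0.5719
E(R) = R_f + β × MRP = 3.8% + 0.5719 × 7.1% = 7.86%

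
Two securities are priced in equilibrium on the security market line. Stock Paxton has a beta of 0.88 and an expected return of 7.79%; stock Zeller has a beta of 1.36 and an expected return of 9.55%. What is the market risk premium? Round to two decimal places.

Both satisfy E(R) = R_f + β·MRP, so the slope of the SML is
MRP = (9.55% − 7.79%) / (1.36 − 0.88) = 1.76% / 0.48 = 3.6667%

3.67%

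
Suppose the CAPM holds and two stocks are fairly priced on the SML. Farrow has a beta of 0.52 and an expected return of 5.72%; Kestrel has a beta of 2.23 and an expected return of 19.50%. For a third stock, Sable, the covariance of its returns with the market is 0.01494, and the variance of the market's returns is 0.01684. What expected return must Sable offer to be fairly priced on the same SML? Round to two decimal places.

8.68%

MRP = (19.50% − 5.72%) / (2.23 − 0.52) = 8.0585%
R_f = 5.72% − 0.52 × 8.0585% = 1.5296%
β_Sable = Cov / Var(R_m) = 0.01494 / 0.01684 = 0.8872
E(R_Sable) = R_f + β × MRP = 1.5296% + 0.8872 × 8.0585% = 8.68%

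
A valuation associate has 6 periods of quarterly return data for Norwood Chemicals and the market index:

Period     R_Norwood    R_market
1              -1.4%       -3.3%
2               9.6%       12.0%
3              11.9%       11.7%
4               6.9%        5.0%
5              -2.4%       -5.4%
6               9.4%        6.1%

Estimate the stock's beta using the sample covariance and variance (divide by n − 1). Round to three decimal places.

0.801

Mean R_i = (-1.4 + 9.6 + 11.9 + 6.9 − 2.4 + 9.4) / 6 = 5.6667%
Mean R_m = (-3.3 + 12.0 + 11.7 + 5.0 − 5.4 + 6.1) / 6 = 4.3500%
Σ(R_i − R̄_i)(R_m − R̄_m) = 215.9500  ⇒  Cov = 215.9500 / 5 = 43.1900
Σ(R_m − R̄_m)² = 269.6150  ⇒  Var(R_m) = 269.6150 / 5 = 53.9230
β = Cov / Var(R_m) = 43.1900 / 53.9230 = 0.8010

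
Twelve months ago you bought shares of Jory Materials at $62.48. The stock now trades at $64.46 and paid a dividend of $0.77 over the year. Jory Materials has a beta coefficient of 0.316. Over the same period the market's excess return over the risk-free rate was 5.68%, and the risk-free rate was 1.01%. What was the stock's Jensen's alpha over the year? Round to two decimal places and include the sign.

Realised HPR = (P1 + D1 − P0) / P0 = (64.46 + 0.77 − 62.48) / 62.48 = 2.75 / 62.48 = 4.4014%
CAPM required = R_f + β·MRP = 1.01% + 0.316 × 5.68% = 2.80488%
α = realised − required = 4.4014% − 2.80488% = +1.60%

+1.60%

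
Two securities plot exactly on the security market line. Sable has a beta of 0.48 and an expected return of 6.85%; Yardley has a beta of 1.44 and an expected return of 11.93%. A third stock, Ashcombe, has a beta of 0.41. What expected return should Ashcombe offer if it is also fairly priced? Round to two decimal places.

6.48%

MRP (SML slope) = (11.93% − 6.85%) / (1.44 − 0.48) = 5.08% / 0.96 = 5.2917%
R_f (intercept) = 6.85% − 0.48 × 5.2917% = 4.3100%
E(R_Ashcombe) = R_f + β × MRP = 4.3100% + 0.41 × 5.2917% = 6.48%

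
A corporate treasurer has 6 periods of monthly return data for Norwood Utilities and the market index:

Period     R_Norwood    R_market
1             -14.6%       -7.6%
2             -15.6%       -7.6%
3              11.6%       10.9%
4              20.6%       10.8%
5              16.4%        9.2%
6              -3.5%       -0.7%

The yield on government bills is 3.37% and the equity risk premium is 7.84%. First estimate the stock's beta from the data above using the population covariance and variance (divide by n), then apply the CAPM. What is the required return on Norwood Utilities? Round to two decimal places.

Mean R_i = (-14.6 − 15.6 + 11.6 + 20.6 + 16.4 − 3.5) / 6 = 2.4833%
Mean R_m = (-7.6 − 7.6 + 10.9 + 10.8 + 9.2 − 0.7) / 6 = 2.5000%
Σ(R_i − R̄_i)(R_m − R̄_m) = 694.5200  ⇒  Cov = 694.5200 / 6 = 115.7533
Σ(R_m − R̄_m)² = 398.6000  ⇒  Var(R_m) = 398.6000 / 6 = 66.4333
β = Cov / Var(R_m) = 115.7533 / 66.4333 = 1.7424
E(R) = R_f + β × MRP = 3.37% + 1.7424 × 7.84% = 17.03%

17.03%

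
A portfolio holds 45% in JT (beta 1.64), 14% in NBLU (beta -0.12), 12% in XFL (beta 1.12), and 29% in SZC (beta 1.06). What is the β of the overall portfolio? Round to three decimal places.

1.163

β_P = Σ w_i β_i = 0.45×1.64 + 0.14×-0.12 + 0.12×1.12 + 0.29×1.06 = 1.1630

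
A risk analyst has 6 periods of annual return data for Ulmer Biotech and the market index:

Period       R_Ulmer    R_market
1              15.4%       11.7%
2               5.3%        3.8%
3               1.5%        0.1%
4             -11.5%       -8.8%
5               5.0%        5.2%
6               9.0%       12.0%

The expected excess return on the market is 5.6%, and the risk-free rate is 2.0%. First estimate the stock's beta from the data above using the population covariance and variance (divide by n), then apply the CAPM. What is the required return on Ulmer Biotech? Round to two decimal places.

8.21%

Mean R_i = (15.4 + 5.3 + 1.5 − 11.5 + 5.0 + 9.0) / 6 = 4.1167%
Mean R_m = (11.7 + 3.8 + 0.1 − 8.8 + 5.2 + 12.0) / 6 = 4.0000%
Σ(R_i − R̄_i)(R_m − R̄_m) = 336.8700  ⇒  Cov = 336.8700 / 6 = 56.1450
Σ(R_m − R̄_m)² = 303.8200  ⇒  Var(R_m) = 303.8200 / 6 = 50.6367
β = Cov / Var(R_m) = 56.1450 / 50.6367 = 1.1088
E(R) = R_f + β × MRP = 2.0% + 1.1088 × 5.6% = 8.21%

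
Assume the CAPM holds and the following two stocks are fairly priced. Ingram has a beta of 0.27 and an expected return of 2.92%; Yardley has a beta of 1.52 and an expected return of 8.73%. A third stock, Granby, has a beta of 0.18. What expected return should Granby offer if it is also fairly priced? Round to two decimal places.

MRP (SML slope) = (8.73% − 2.92%) / (1.52 − 0.27) = 5.81% / 1.25 = 4.6480%
R_f (intercept) = 2.92% − 0.27 × 4.6480% = 1.6650%
E(R_Granby) = R_f + β × MRP = 1.6650% + 0.18 × 4.6480% = 2.50%

2.50%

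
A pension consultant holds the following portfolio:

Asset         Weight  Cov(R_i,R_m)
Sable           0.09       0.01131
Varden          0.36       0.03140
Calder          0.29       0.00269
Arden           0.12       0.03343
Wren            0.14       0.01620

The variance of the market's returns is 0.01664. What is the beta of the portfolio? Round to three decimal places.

β_Sable = 0.01131 / 0.01664 = 0.6797
β_Varden = 0.03140 / 0.01664 = 1.8870
β_Calder = 0.00269 / 0.01664 = 0.1617
β_Arden = 0.03343 / 0.01664 = 2.0090
β_Wren = 0.01620 / 0.01664 = 0.9736
β_P = Σ w_i β_i = 0.09×0.6797 + 0.36×1.8870 + 0.29×0.1617 + 0.12×2.0090 + 0.14×0.9736 = 1.1648

1.165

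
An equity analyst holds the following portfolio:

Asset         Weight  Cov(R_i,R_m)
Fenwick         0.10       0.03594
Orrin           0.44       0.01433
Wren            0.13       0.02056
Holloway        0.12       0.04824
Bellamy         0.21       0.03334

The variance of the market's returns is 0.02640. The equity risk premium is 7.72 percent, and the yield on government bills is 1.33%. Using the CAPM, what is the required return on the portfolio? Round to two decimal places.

β_Fenwick = 0.03594 / 0.02640 = 1.3614
β_Orrin = 0.01433 / 0.02640 = 0.5428
β_Wren = 0.02056 / 0.02640 = 0.7788
β_Holloway = 0.04824 / 0.02640 = 1.8273
β_Bellamy = 0.03334 / 0.02640 = 1.2629
β_P = Σ w_i β_i = 0.10×1.3614 + 0.44×0.5428 + 0.13×0.7788 + 0.12×1.8273 + 0.21×1.2629 = 0.9607
E(R_P) = R_f + β_P × MRP = 1.33% + 0.9607 × 7.72% = 8.75%

8.75%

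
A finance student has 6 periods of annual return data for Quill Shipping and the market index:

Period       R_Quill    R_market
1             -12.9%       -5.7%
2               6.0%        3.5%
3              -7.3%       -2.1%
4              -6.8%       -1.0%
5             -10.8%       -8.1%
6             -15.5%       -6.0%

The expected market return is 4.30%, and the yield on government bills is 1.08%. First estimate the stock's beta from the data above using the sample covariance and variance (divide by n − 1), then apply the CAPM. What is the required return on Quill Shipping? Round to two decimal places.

6.30%

Mean R_i = (-12.9 + 6.0 − 7.3 − 6.8 − 10.8 − 15.5) / 6 = -7.8833%
Mean R_m = (-5.7 + 3.5 − 2.1 − 1.0 − 8.1 − 6.0) / 6 = -3.2333%
Σ(R_i − R̄_i)(R_m − R̄_m) = 144.2033  ⇒  Cov = 144.2033 / 5 = 28.8407
Σ(R_m − R̄_m)² = 89.0333  ⇒  Var(R_m) = 89.0333 / 5 = 17.8067
β = Cov / Var(R_m) = 28.8407 / 17.8067 = 1.6197
MRP = 4.30% − 1.08% = 3.22%
E(R) = R_f + β × MRP = 1.08% + 1.6197 × 3.22% = 6.30%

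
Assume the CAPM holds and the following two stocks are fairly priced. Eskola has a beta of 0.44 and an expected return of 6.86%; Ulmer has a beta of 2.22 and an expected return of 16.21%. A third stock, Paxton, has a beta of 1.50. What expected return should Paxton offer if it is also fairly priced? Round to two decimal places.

MRP (SML slope) = (16.21% − 6.86%) / (2.22 − 0.44) = 9.35% / 1.78 = 5.2528%
R_f (intercept) = 6.86% − 0.44 × 5.2528% = 4.5488%
E(R_Paxton) = R_f + β × MRP = 4.5488% + 1.50 × 5.2528% = 12.43%

12.43%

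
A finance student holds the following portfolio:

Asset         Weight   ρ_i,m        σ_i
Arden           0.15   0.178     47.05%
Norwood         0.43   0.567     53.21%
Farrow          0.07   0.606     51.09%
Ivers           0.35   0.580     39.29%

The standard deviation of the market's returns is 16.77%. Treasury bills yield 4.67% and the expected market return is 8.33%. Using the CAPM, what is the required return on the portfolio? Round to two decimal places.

9.99%

β_Arden = 0.178 × 47.05% / 16.77% = 0.4994
β_Norwood = 0.567 × 53.21% / 16.77% = 1.7991
β_Farrow = 0.606 × 51.09% / 16.77% = 1.8462
β_Ivers = 0.580 × 39.29% / 16.77% = 1.3589
β_P = Σ w_i β_i = 0.15×0.4994 + 0.43×1.7991 + 0.07×1.8462 + 0.35×1.3589 = 1.4534
MRP = 8.33% − 4.67% = 3.66%
E(R_P) = R_f + β_P × MRP = 4.67% + 1.4534 × 3.66% = 9.99%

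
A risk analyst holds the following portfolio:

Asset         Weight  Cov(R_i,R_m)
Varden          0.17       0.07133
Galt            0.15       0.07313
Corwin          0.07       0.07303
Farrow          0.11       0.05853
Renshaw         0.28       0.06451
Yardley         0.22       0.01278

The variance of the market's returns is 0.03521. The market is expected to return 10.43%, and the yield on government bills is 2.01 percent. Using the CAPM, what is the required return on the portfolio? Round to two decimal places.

β_Varden = 0.07133 / 0.03521 = 2.0258
β_Galt = 0.07313 / 0.03521 = 2.0770
β_Corwin = 0.07303 / 0.03521 = 2.0741
β_Farrow = 0.05853 / 0.03521 = 1.6623
β_Renshaw = 0.06451 / 0.03521 = 1.8321
β_Yardley = 0.01278 / 0.03521 = 0.3630
β_P = Σ w_i β_i = 0.17×2.0258 + 0.15×2.0770 + 0.07×2.0741 + 0.11×1.6623 + 0.28×1.8321 + 0.22×0.3630 = 1.5768
MRP = 10.43% − 2.01% = 8.42%
E(R_P) = R_f + β_P × MRP = 2.01% + 1.5768 × 8.42% = 15.29%

15.29%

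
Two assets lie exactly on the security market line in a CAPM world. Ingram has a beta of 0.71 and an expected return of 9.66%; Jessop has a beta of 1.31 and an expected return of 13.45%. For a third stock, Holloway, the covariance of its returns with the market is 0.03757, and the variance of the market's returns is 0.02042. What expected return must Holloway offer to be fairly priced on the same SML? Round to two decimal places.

MRP = (13.45% − 9.66%) / (1.31 − 0.71) = 6.3167%
R_f = 9.66% − 0.71 × 6.3167% = 5.1751%
β_Holloway = Cov / Var(R_m) = 0.03757 / 0.02042 = 1.8399
E(R_Holloway) = R_f + β × MRP = 5.1751% + 1.8399 × 6.3167% = 16.80%

16.80%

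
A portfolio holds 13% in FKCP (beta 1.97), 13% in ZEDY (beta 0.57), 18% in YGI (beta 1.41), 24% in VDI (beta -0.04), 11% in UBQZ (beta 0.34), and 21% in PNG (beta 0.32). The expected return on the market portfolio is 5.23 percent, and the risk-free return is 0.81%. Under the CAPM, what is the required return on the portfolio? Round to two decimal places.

3.81%

β_P = Σ w_i β_i = 0.13×1.97 + 0.13×0.57 + 0.18×1.41 + 0.24×-0.04 + 0.11×0.34 + 0.21×0.32 = 0.6790
MRP = 5.23% − 0.81% = 4.42%
E(R_P) = R_f + β_P × MRP = 0.81% + 0.6790 × 4.42% = 3.81%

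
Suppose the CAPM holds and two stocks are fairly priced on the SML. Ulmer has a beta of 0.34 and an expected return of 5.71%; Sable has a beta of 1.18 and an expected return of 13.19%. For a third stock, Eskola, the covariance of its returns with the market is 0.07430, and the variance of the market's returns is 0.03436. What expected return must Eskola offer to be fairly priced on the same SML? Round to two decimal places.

21.94%

MRP = (13.19% − 5.71%) / (1.18 − 0.34) = 8.9048%
R_f = 5.71% − 0.34 × 8.9048% = 2.6824%
β_Eskola = Cov / Var(R_m) = 0.07430 / 0.03436 = 2.1624
E(R_Eskola) = R_f + β × MRP = 2.6824% + 2.1624 × 8.9048% = 21.94%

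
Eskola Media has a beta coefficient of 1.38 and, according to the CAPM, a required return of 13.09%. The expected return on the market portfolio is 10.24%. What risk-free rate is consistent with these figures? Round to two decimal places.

2.74%

E(R) = R_f + β(E(R_m) − R_f) = R_f(1 − β) + β·E(R_m)
13.09% = R_f × (1 − 1.38) + 1.38 × 10.24%
13.09% = R_f × -0.38 + 14.1312%
R_f = (13.09% − 14.1312%) / -0.38 = 2.74%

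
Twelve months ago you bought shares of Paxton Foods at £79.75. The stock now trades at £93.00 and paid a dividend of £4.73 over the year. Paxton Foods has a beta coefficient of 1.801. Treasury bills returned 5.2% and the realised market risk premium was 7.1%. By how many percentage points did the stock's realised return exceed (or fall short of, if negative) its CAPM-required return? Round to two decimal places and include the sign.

Realised HPR = (P1 + D1 − P0) / P0 = (93.00 + 4.73 − 79.75) / 79.75 = 17.98 / 79.75 = 22.5455%
CAPM required = R_f + β·MRP = 5.2% + 1.801 × 7.1% = 17.9871%
α = realised − required = 22.5455% − 17.9871% = +4.56%

+4.56%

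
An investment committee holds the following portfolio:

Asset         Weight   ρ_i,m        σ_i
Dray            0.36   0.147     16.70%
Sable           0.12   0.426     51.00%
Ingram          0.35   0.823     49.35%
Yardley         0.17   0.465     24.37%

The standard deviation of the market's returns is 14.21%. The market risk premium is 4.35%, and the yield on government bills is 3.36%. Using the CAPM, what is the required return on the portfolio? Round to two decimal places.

9.37%

β_Dray = 0.147 × 16.70% / 14.21% = 0.1728
β_Sable = 0.426 × 51.00% / 14.21% = 1.5289
β_Ingram = 0.823 × 49.35% / 14.21% = 2.8582
β_Yardley = 0.465 × 24.37% / 14.21% = 0.7975
β_P = Σ w_i β_i = 0.36×0.1728 + 0.12×1.5289 + 0.35×2.8582 + 0.17×0.7975 = 1.3816
E(R_P) = R_f + β_P × MRP = 3.36% + 1.3816 × 4.35% = 9.37%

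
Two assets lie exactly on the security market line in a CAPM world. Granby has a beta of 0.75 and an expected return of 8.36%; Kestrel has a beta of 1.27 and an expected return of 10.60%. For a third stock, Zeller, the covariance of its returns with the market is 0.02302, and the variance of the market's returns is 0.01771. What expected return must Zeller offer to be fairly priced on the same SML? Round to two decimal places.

MRP = (10.60% − 8.36%) / (1.27 − 0.75) = 4.3077%
R_f = 8.36% − 0.75 × 4.3077% = 5.1292%
β_Zeller = Cov / Var(R_m) = 0.02302 / 0.01771 = 1.2998
E(R_Zeller) = R_f + β × MRP = 5.1292% + 1.2998 × 4.3077% = 10.73%

10.73%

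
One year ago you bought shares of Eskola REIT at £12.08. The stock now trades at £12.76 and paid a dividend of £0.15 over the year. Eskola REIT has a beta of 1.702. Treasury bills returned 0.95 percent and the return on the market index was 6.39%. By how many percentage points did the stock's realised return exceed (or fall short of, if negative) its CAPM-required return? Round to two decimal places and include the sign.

Realised HPR = (P1 + D1 − P0) / P0 = (12.76 + 0.15 − 12.08) / 12.08 = 0.83 / 12.08 = 6.8709%
MRP = 6.39% − 0.95% = 5.44%
CAPM required = R_f + β·MRP = 0.95% + 1.702 × 5.44% = 10.20888%
α = realised − required = 6.8709% − 10.20888% = -3.34%

-3.34%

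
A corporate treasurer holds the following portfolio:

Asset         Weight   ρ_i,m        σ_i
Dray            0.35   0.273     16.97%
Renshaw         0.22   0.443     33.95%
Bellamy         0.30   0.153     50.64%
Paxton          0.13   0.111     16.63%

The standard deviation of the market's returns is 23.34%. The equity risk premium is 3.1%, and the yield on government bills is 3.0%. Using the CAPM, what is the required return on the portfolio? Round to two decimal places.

β_Dray = 0.273 × 16.97% / 23.34% = 0.1985
β_Renshaw = 0.443 × 33.95% / 23.34% = 0.6444
β_Bellamy = 0.153 × 50.64% / 23.34% = 0.3320
β_Paxton = 0.111 × 16.63% / 23.34% = 0.0791
β_P = Σ w_i β_i = 0.35×0.1985 + 0.22×0.6444 + 0.30×0.3320 + 0.13×0.0791 = 0.3211
E(R_P) = R_f + β_P × MRP = 3.0% + 0.3211 × 3.1% = 4.00%

4.00%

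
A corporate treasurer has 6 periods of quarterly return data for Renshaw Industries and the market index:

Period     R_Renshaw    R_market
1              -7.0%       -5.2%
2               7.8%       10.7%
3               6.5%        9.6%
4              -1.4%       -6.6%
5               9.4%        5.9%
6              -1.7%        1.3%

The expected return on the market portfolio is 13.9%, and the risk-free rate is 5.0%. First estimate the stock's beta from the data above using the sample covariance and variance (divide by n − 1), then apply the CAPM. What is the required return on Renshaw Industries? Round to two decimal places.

11.83%

Mean R_i = (-7.0 + 7.8 + 6.5 − 1.4 + 9.4 − 1.7) / 6 = 2.2667%
Mean R_m = (-5.2 + 10.7 + 9.6 − 6.6 + 5.9 + 1.3) / 6 = 2.6167%
Σ(R_i − R̄_i)(R_m − R̄_m) = 209.1633  ⇒  Cov = 209.1633 / 5 = 41.8327
Σ(R_m − R̄_m)² = 272.6683  ⇒  Var(R_m) = 272.6683 / 5 = 54.5337
β = Cov / Var(R_m) = 41.8327 / 54.5337 = 0.7671
MRP = 13.9% − 5.0% = 8.90%
E(R) = R_f + β × MRP = 5.0% + 0.7671 × 8.9% = 11.83%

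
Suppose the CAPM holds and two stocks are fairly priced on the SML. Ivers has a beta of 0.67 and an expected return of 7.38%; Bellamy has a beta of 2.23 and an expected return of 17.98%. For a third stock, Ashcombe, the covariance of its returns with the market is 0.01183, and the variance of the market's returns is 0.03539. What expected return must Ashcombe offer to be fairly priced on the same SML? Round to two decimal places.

5.10%

MRP = (17.98% − 7.38%) / (2.23 − 0.67) = 6.7949%
R_f = 7.38% − 0.67 × 6.7949% = 2.8274%
β_Ashcombe = Cov / Var(R_m) = 0.01183 / 0.03539 = 0.3343
E(R_Ashcombe) = R_f + β × MRP = 2.8274% + 0.3343 × 6.7949% = 5.10%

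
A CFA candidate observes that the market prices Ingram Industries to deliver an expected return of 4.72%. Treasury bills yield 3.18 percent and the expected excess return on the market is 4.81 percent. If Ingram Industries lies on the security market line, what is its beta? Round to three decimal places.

β = (E(R) − R_f) / MRP = (4.72% − 3.18%) / 4.81% = 1.54% / 4.81% = 0.320

0.320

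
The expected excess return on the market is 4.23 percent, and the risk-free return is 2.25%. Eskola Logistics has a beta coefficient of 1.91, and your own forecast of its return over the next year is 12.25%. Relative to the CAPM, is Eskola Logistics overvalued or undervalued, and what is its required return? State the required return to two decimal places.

Undervalued; required return 10.33%

Required return = R_f + β·MRP = 2.25% + 1.91 × 4.23% = 10.33%
Forecast 12.25% > required 10.33% → the stock plots above the SML → undervalued.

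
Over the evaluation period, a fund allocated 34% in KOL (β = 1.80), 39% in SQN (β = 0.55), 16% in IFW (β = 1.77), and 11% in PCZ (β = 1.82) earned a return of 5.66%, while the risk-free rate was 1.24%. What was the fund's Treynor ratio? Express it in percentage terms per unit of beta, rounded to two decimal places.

β_P = 0.34×1.80 + 0.39×0.55 + 0.16×1.77 + 0.11×1.82 = 1.3099
Treynor = (R_P − R_f) / β_P = (5.66% − 1.24%) / 1.3099 = 4.42% / 1.3099 = 3.37%

3.37%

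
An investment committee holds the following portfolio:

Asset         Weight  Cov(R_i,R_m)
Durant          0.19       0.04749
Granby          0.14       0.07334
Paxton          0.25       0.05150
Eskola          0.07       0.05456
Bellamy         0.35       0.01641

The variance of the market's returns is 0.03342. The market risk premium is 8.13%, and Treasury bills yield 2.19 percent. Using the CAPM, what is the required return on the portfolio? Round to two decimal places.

12.34%

β_Durant = 0.04749 / 0.03342 = 1.4210
β_Granby = 0.07334 / 0.03342 = 2.1945
β_Paxton = 0.05150 / 0.03342 = 1.5410
β_Eskola = 0.05456 / 0.03342 = 1.6326
β_Bellamy = 0.01641 / 0.03342 = 0.4910
β_P = Σ w_i β_i = 0.19×1.4210 + 0.14×2.1945 + 0.25×1.5410 + 0.07×1.6326 + 0.35×0.4910 = 1.2486
E(R_P) = R_f + β_P × MRP = 2.19% + 1.2486 × 8.13% = 12.34%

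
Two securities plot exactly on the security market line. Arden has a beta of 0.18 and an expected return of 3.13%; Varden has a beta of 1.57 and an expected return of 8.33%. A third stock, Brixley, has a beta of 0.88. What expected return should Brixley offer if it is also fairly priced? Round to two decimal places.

MRP (SML slope) = (8.33% − 3.13%) / (1.57 − 0.18) = 5.20% / 1.39 = 3.7410%
R_f (intercept) = 3.13% − 0.18 × 3.7410% = 2.4566%
E(R_Brixley) = R_f + β × MRP = 2.4566% + 0.88 × 3.7410% = 5.75%

5.75%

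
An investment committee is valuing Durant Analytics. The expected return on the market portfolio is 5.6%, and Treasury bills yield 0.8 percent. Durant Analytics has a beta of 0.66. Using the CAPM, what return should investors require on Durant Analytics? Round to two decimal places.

Market risk premium = E(R_m) − R_f = 5.6% − 0.8% = 4.80%
E(R) = R_f + β × MRP = 0.8% + 0.66 × 4.8% = 3.97%

3.97%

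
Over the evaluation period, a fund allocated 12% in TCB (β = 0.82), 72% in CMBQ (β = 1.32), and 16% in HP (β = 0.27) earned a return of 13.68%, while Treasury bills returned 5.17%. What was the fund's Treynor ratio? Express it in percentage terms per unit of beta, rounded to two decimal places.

7.79%

β_P = 0.12×0.82 + 0.72×1.32 + 0.16×0.27 = 1.0920
Treynor = (R_P − R_f) / β_P = (13.68% − 5.17%) / 1.0920 = 8.51% / 1.0920 = 7.79%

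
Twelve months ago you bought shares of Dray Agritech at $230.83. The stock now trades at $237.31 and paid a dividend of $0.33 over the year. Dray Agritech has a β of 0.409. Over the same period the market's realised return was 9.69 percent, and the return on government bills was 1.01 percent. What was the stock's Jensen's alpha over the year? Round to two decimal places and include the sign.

-1.61%

Realised HPR = (P1 + D1 − P0) / P0 = (237.31 + 0.33 − 230.83) / 230.83 = 6.81 / 230.83 = 2.9502%
MRP = 9.69% − 1.01% = 8.68%
CAPM required = R_f + β·MRP = 1.01% + 0.409 × 8.68% = 4.56012%
α = realised − required = 2.9502% − 4.56012% = -1.61%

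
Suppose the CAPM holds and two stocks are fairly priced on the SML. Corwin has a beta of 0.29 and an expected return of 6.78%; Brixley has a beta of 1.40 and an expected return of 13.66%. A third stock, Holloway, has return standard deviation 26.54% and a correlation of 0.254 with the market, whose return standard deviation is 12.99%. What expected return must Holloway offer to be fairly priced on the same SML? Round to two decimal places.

8.20%

MRP = (13.66% − 6.78%) / (1.40 − 0.29) = 6.1982%
R_f = 6.78% − 0.29 × 6.1982% = 4.9825%
β_Holloway = ρ·σ_i/σ_m = 0.254 × 26.54 / 12.99 = 0.5189
E(R_Holloway) = R_f + β × MRP = 4.9825% + 0.5189 × 6.1982% = 8.20%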